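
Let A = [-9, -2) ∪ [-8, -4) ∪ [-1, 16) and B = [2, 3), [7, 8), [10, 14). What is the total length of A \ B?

18

Merge the first list: [-9, -2), [-1, 16).
A \ B = [-9, -2), [-1, 2), [3, 7), [8, 10), [14, 16).
Total: 7 + 3 + 4 + 2 + 2 = 18.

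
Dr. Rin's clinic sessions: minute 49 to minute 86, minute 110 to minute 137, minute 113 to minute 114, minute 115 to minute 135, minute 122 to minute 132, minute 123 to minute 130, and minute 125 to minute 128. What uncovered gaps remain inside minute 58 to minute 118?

minute 86 to minute 110

The merged coverage is minute 49 to minute 86, minute 110 to minute 137.
Uncovered inside minute 58 to minute 118: minute 86 to minute 110.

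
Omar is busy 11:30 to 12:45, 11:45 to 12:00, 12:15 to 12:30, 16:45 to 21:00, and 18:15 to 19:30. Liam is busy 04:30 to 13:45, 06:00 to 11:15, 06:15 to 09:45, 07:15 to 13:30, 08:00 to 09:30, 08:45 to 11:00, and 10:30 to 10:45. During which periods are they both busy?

11:30-12:45

A, merged: 11:30-12:45, 16:45-21:00.
B, merged: 04:30-13:45.
11:30-12:45 meets the second set on 11:30-12:45.
16:45-21:00: no overlap with the second set.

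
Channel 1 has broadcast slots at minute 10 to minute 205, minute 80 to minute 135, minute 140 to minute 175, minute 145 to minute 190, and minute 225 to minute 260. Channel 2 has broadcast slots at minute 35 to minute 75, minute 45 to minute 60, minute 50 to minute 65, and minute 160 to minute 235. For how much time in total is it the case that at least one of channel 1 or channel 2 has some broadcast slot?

250 minutes

First set merges to minute 10 to minute 205, minute 225 to minute 260.
Second set merges to minute 35 to minute 75, minute 160 to minute 235.
A ∪ B = minute 10 to minute 260.
Total: 250 minutes.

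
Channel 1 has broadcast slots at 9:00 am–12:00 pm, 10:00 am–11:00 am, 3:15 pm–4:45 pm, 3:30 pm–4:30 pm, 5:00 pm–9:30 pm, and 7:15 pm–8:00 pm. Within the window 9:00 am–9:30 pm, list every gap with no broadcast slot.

12:00 pm–3:15 pm, 4:45 pm–5:00 pm

After merging, the occupied span is 9:00 am–12:00 pm, 3:15 pm–4:45 pm, 5:00 pm–9:30 pm.
Gaps within 9:00 am–9:30 pm: 12:00 pm–3:15 pm, 4:45 pm–5:00 pm.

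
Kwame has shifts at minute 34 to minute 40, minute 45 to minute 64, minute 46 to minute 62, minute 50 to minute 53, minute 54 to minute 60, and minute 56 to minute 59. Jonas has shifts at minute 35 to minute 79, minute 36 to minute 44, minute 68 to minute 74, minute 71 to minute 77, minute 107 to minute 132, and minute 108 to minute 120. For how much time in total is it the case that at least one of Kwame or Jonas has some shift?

70 minutes

Merge the first list: minute 34 to minute 40, minute 45 to minute 64.
Merge the second list: minute 35 to minute 79, minute 107 to minute 132.
A ∪ B = minute 34 to minute 79, minute 107 to minute 132.
Total: 45 minutes + 25 minutes = 70 minutes.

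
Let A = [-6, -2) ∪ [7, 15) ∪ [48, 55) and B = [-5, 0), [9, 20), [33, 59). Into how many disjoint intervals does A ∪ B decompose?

A ∪ B = [-6, 0), [7, 20), [33, 59).
That is 3 disjoint pieces.

3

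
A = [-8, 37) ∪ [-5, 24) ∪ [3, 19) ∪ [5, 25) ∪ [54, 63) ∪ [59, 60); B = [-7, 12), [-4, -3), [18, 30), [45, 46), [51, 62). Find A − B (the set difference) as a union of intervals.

A, merged: [-8, 37), [54, 63).
B, merged: [-7, 12), [18, 30), [45, 46), [51, 62).
[-8, 37) minus B → [-8, -7), [12, 18), [30, 37).
[54, 63) minus B → [62, 63).

[-8, -7) ∪ [12, 18) ∪ [30, 37) ∪ [62, 63)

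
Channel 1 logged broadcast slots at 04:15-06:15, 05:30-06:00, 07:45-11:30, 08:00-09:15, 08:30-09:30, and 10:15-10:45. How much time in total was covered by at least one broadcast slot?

Merged: 04:15–06:15, 07:45–11:30.
Lengths: 2 h + 3 h 45 min = 5 h 45 min.

5 h 45 min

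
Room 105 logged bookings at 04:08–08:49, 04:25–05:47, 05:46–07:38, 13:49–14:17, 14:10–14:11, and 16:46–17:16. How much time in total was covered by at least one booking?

Merged: 04:08–08:49, 13:49–14:17, 16:46–17:16.
Lengths: 4 h 41 min + 28 min + 30 min = 5 h 39 min.

5 h 39 min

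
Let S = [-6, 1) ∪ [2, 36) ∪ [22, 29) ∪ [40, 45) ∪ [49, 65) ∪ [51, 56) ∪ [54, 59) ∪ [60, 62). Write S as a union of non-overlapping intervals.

[2, 36) is disjoint → start new block.
[22, 29) overlaps/touches [2, 36) → extend to [2, 36).
[40, 45) is disjoint → start new block.
[49, 65) is disjoint → start new block.
[51, 56) overlaps/touches [49, 65) → extend to [49, 65).
[54, 59) overlaps/touches [49, 65) → extend to [49, 65).
[60, 62) overlaps/touches [49, 65) → extend to [49, 65).

[-6, 1) ∪ [2, 36) ∪ [40, 45) ∪ [49, 65)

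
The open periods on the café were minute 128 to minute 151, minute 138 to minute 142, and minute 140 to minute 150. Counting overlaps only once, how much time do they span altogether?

Merged: minute 128 to minute 151.
Length: 23 minutes.

23 minutes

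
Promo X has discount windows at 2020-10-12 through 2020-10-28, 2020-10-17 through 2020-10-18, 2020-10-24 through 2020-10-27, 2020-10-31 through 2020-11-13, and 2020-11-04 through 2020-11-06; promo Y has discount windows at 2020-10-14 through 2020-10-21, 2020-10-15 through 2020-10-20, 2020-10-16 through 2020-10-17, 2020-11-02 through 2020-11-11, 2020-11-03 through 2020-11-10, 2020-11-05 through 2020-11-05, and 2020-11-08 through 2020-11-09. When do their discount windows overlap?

First set merges to 2020-10-12 through 2020-10-28, 2020-10-31 through 2020-11-13.
Second set merges to 2020-10-14 through 2020-10-21, 2020-11-02 through 2020-11-11.
2020-10-12 through 2020-10-28 meets the second set on 2020-10-14 through 2020-10-21.
2020-10-31 through 2020-11-13 meets the second set on 2020-11-02 through 2020-11-11.

2020-10-14 through 2020-10-21, 2020-11-02 through 2020-11-11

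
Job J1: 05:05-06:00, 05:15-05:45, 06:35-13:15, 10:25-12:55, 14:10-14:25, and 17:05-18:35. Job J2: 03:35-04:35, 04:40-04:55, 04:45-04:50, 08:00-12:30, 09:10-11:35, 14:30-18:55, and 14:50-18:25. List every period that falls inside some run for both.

08:00–12:30, 17:05–18:35

A, merged: 05:05–06:00, 06:35–13:15, 14:10–14:25, 17:05–18:35.
B, merged: 03:35–04:35, 04:40–04:55, 08:00–12:30, 14:30–18:55.
05:05–06:00 falls entirely outside B.
06:35–13:15 overlaps B on 08:00–12:30.
14:10–14:25 falls entirely outside B.
17:05–18:35 overlaps B on 17:05–18:35.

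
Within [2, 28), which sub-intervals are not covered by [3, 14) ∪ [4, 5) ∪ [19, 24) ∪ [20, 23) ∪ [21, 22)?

Covered (merged): [3, 14), [19, 24).
Complement within [2, 28): [2, 3), [14, 19), [24, 28).

[2, 3) ∪ [14, 19) ∪ [24, 28)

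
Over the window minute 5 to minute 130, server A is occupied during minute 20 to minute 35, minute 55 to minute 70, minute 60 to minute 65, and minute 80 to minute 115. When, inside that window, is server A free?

The merged coverage is minute 20 to minute 35, minute 55 to minute 70, minute 80 to minute 115.
Uncovered inside minute 5 to minute 130: minute 5 to minute 20, minute 35 to minute 55, minute 70 to minute 80, minute 115 to minute 130.

minute 5 to minute 20, minute 35 to minute 55, minute 70 to minute 80, minute 115 to minute 130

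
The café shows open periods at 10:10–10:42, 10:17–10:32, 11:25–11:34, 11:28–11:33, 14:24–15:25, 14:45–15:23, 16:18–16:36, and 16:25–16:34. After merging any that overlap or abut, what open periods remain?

10:10-10:42, 11:25-11:34, 14:24-15:25, 16:18-16:36

10:17-10:32 overlaps/touches 10:10-10:42 → extend to 10:10-10:42.
11:25-11:34 is disjoint → start new block.
11:28-11:33 overlaps/touches 11:25-11:34 → extend to 11:25-11:34.
14:24-15:25 is disjoint → start new block.
14:45-15:23 overlaps/touches 14:24-15:25 → extend to 14:24-15:25.
16:18-16:36 is disjoint → start new block.
16:25-16:34 overlaps/touches 16:18-16:36 → extend to 16:18-16:36.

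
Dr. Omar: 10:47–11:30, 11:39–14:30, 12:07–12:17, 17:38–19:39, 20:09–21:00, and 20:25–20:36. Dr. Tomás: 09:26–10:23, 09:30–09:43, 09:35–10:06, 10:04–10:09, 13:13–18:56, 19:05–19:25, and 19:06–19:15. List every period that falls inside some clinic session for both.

A, merged: 10:47–11:30, 11:39–14:30, 17:38–19:39, 20:09–21:00.
B, merged: 09:26–10:23, 13:13–18:56, 19:05–19:25.
10:47–11:30 meets no B interval.
11:39–14:30 ∩ B → 13:13–14:30.
17:38–19:39 ∩ B → 17:38–18:56, 19:05–19:25.
20:09–21:00 meets no B interval.

13:13–14:30, 17:38–18:56, 19:05–19:25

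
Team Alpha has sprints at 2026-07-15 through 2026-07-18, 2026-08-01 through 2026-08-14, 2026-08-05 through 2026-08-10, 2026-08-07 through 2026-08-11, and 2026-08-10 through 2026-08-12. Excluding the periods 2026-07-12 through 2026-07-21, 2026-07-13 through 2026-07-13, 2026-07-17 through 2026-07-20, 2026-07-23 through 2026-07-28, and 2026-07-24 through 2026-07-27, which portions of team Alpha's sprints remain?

2026-08-01 through 2026-08-14

A, merged: 2026-07-15 through 2026-07-18, 2026-08-01 through 2026-08-14.
B, merged: 2026-07-12 through 2026-07-21, 2026-07-23 through 2026-07-28.
2026-07-15 through 2026-07-18: fully covered by B → removed.
2026-08-01 through 2026-08-14: no B overlap → unchanged.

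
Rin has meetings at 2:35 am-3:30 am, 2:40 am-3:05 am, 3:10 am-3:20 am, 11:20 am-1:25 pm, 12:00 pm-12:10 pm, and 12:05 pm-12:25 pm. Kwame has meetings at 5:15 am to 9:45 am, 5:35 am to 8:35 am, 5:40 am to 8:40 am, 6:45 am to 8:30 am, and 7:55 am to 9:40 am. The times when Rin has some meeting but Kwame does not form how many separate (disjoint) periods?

2

A, merged: 2:35 am–3:30 am, 11:20 am–1:25 pm.
B, merged: 5:15 am–9:45 am.
A \ B = 2:35 am–3:30 am, 11:20 am–1:25 pm.
That is 2 disjoint pieces.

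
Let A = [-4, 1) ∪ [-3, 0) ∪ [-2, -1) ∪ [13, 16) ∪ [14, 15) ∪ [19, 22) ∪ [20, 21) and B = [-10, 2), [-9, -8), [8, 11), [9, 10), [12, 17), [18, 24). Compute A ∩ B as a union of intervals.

A, merged: [-4, 1), [13, 16), [19, 22).
B, merged: [-10, 2), [8, 11), [12, 17), [18, 24).
[-4, 1) overlaps B on [-4, 1).
[13, 16) overlaps B on [13, 16).
[19, 22) overlaps B on [19, 22).

[-4, 1) ∪ [13, 16) ∪ [19, 22)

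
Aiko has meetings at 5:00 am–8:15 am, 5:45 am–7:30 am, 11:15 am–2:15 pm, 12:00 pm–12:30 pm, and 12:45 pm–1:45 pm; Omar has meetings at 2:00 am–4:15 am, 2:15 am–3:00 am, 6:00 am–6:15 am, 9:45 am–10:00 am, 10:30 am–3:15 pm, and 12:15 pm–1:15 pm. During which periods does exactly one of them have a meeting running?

2:00 am–4:15 am, 5:00 am–6:00 am, 6:15 am–8:15 am, 9:45 am–10:00 am, 10:30 am–11:15 am, 2:15 pm–3:15 pm

Merge the first list: 5:00 am–8:15 am, 11:15 am–2:15 pm.
Merge the second list: 2:00 am–4:15 am, 6:00 am–6:15 am, 9:45 am–10:00 am, 10:30 am–3:15 pm.
A but not B: 5:00 am–6:00 am, 6:15 am–8:15 am.
B but not A: 2:00 am–4:15 am, 9:45 am–10:00 am, 10:30 am–11:15 am, 2:15 pm–3:15 pm.
Combining gives A △ B.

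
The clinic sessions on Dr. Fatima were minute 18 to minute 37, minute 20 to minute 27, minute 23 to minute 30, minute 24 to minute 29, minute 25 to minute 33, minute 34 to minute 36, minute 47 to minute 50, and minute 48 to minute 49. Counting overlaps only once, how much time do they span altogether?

22 minutes

Merged: minute 18 to minute 37, minute 47 to minute 50.
Lengths: 19 minutes + 3 minutes = 22 minutes.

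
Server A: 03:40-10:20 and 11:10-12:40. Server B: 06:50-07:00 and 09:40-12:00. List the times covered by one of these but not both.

03:40-06:50, 07:00-09:40, 10:20-11:10, 12:00-12:40

A but not B: 03:40-06:50, 07:00-09:40, 12:00-12:40.
B but not A: 10:20-11:10.
Combining gives A △ B.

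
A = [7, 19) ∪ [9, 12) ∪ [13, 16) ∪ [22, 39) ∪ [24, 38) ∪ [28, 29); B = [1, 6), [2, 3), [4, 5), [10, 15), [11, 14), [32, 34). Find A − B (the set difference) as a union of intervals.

[7, 10) ∪ [15, 19) ∪ [22, 32) ∪ [34, 39)

Merge the first list: [7, 19), [22, 39).
Merge the second list: [1, 6), [10, 15), [32, 34).
[7, 19) \ B = [7, 10), [15, 19).
[22, 39) \ B = [22, 32), [34, 39).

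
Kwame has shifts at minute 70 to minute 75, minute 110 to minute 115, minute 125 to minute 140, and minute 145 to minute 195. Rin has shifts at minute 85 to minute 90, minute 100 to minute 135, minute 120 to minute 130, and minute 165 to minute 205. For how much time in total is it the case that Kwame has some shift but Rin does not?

30 minutes

B, merged: minute 85 to minute 90, minute 100 to minute 135, minute 165 to minute 205.
A \ B = minute 70 to minute 75, minute 135 to minute 140, minute 145 to minute 165.
Total: 5 minutes + 5 minutes + 20 minutes = 30 minutes.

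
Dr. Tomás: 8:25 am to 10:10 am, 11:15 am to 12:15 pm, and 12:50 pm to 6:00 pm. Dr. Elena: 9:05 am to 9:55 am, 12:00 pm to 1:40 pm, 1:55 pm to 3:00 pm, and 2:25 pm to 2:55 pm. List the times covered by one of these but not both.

8:25 am–9:05 am, 9:55 am–10:10 am, 11:15 am–12:00 pm, 12:15 pm–12:50 pm, 1:40 pm–1:55 pm, 3:00 pm–6:00 pm

Second set merges to 9:05 am–9:55 am, 12:00 pm–1:40 pm, 1:55 pm–3:00 pm.
A but not B: 8:25 am–9:05 am, 9:55 am–10:10 am, 11:15 am–12:00 pm, 1:40 pm–1:55 pm, 3:00 pm–6:00 pm.
B but not A: 12:15 pm–12:50 pm.
Combining gives A △ B.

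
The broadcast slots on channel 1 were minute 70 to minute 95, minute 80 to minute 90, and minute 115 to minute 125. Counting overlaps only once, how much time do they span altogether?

Merged: minute 70 to minute 95, minute 115 to minute 125.
Lengths: 25 minutes + 10 minutes = 35 minutes.

35 minutes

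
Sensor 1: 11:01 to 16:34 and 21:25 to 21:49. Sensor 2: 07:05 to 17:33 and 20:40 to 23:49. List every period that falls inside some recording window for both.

11:01-16:34, 21:25-21:49

11:01-16:34 meets the second set on 11:01-16:34.
21:25-21:49 meets the second set on 21:25-21:49.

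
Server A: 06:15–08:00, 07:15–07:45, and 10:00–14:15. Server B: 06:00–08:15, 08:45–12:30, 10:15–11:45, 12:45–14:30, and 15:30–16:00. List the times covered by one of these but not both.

06:00–06:15, 08:00–08:15, 08:45–10:00, 12:30–12:45, 14:15–14:30, 15:30–16:00

Merge the first list: 06:15–08:00, 10:00–14:15.
Merge the second list: 06:00–08:15, 08:45–12:30, 12:45–14:30, 15:30–16:00.
A but not B: 12:30–12:45.
B but not A: 06:00–06:15, 08:00–08:15, 08:45–10:00, 14:15–14:30, 15:30–16:00.
Combining gives A △ B.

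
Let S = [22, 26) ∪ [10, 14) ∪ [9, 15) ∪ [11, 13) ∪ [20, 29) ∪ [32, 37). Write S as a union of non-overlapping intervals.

Sort by start: [9, 15), [10, 14), [11, 13), [20, 29), [22, 26), [32, 37).
[10, 14) overlaps/touches [9, 15) → extend to [9, 15).
[11, 13) overlaps/touches [9, 15) → extend to [9, 15).
[20, 29) is disjoint → start new block.
[22, 26) overlaps/touches [20, 29) → extend to [20, 29).
[32, 37) is disjoint → start new block.

[9, 15) ∪ [20, 29) ∪ [32, 37)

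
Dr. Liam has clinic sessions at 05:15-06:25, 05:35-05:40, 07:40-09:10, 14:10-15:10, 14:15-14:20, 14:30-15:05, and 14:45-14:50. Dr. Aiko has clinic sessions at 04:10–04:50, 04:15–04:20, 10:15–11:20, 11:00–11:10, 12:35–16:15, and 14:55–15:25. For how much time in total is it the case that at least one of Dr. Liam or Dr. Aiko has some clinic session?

Merge the first list: 05:15-06:25, 07:40-09:10, 14:10-15:10.
Merge the second list: 04:10-04:50, 10:15-11:20, 12:35-16:15.
A ∪ B = 04:10-04:50, 05:15-06:25, 07:40-09:10, 10:15-11:20, 12:35-16:15.
Total: 40 min + 1 h 10 min + 1 h 30 min + 1 h 5 min + 3 h 40 min = 8 h 5 min.

8 h 5 min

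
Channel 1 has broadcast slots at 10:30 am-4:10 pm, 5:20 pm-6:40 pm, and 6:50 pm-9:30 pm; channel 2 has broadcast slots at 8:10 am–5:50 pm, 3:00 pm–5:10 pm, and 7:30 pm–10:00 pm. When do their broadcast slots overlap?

Merge the second list: 8:10 am-5:50 pm, 7:30 pm-10:00 pm.
10:30 am-4:10 pm meets the second set on 10:30 am-4:10 pm.
5:20 pm-6:40 pm meets the second set on 5:20 pm-5:50 pm.
6:50 pm-9:30 pm meets the second set on 7:30 pm-9:30 pm.

10:30 am-4:10 pm, 5:20 pm-5:50 pm, 7:30 pm-9:30 pm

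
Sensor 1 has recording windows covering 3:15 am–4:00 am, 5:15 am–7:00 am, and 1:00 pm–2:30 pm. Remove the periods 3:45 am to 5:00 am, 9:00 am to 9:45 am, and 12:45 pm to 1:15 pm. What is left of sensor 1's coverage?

3:15 am–4:00 am minus B → 3:15 am–3:45 am.
5:15 am–7:00 am: no B overlap → unchanged.
1:00 pm–2:30 pm minus B → 1:15 pm–2:30 pm.

3:15 am–3:45 am, 5:15 am–7:00 am, 1:15 pm–2:30 pm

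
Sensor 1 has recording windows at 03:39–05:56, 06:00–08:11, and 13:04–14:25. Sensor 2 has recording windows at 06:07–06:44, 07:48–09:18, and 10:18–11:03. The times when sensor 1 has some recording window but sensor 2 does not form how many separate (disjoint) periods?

A \ B = 03:39–05:56, 06:00–06:07, 06:44–07:48, 13:04–14:25.
That is 4 disjoint pieces.

4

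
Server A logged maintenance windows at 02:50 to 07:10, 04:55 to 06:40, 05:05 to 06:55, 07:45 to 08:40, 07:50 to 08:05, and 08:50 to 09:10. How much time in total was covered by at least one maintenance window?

Merged: 02:50–07:10, 07:45–08:40, 08:50–09:10.
Lengths: 4 h 20 min + 55 min + 20 min = 5 h 35 min.

5 h 35 min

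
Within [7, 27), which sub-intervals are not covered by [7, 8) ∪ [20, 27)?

[8, 20)

Covered (merged): [7, 8), [20, 27).
Gaps within [7, 27): [8, 20).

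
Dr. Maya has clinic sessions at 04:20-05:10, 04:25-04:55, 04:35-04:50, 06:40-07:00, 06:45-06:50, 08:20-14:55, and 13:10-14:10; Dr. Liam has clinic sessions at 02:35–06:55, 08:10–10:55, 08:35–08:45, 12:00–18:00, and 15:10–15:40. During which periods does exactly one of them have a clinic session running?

02:35–04:20, 05:10–06:40, 06:55–07:00, 08:10–08:20, 10:55–12:00, 14:55–18:00

A, merged: 04:20–05:10, 06:40–07:00, 08:20–14:55.
B, merged: 02:35–06:55, 08:10–10:55, 12:00–18:00.
A \ B = 06:55–07:00, 10:55–12:00.
B \ A = 02:35–04:20, 05:10–06:40, 08:10–08:20, 14:55–18:00.
Union of the two gives the symmetric difference.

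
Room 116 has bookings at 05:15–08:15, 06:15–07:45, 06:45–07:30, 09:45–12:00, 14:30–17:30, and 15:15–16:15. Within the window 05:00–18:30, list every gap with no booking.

05:00-05:15, 08:15-09:45, 12:00-14:30, 17:30-18:30

After merging, the occupied span is 05:15-08:15, 09:45-12:00, 14:30-17:30.
Gaps within 05:00-18:30: 05:00-05:15, 08:15-09:45, 12:00-14:30, 17:30-18:30.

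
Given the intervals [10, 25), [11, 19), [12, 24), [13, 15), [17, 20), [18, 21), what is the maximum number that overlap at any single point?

Sweep endpoints in order; track running count of active intervals.
Peak of 5 reached at 18.

5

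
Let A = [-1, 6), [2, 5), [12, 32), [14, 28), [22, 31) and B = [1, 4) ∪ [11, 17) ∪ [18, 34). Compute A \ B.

First set merges to [-1, 6), [12, 32).
[-1, 6) minus B → [-1, 1), [4, 6).
[12, 32) minus B → [17, 18).

[-1, 1) ∪ [4, 6) ∪ [17, 18)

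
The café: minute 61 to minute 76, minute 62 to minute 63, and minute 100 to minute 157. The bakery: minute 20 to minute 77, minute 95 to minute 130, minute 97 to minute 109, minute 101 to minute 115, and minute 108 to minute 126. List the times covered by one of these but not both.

Merge the first list: minute 61 to minute 76, minute 100 to minute 157.
Merge the second list: minute 20 to minute 77, minute 95 to minute 130.
Only in the first: minute 130 to minute 157.
Only in the second: minute 20 to minute 61, minute 76 to minute 77, minute 95 to minute 100.
Together these are the periods covered by exactly one.

minute 20 to minute 61, minute 76 to minute 77, minute 95 to minute 100, minute 130 to minute 157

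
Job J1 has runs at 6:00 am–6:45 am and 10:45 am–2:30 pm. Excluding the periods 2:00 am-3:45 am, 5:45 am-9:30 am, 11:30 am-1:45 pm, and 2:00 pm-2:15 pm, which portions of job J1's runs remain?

6:00 am–6:45 am lies entirely inside B → drops out.
10:45 am–2:30 pm with B removed leaves 10:45 am–11:30 am, 1:45 pm–2:00 pm, 2:15 pm–2:30 pm.

10:45 am–11:30 am, 1:45 pm–2:00 pm, 2:15 pm–2:30 pm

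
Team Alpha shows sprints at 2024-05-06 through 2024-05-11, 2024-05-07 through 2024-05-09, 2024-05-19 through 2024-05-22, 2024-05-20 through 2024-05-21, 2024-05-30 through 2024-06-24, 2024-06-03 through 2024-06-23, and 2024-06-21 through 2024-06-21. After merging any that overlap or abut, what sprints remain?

2024-05-07 through 2024-05-09 overlaps/touches 2024-05-06 through 2024-05-11 → extend to 2024-05-06 through 2024-05-11.
2024-05-19 through 2024-05-22 is disjoint → start new block.
2024-05-20 through 2024-05-21 overlaps/touches 2024-05-19 through 2024-05-22 → extend to 2024-05-19 through 2024-05-22.
2024-05-30 through 2024-06-24 is disjoint → start new block.
2024-06-03 through 2024-06-23 overlaps/touches 2024-05-30 through 2024-06-24 → extend to 2024-05-30 through 2024-06-24.
2024-06-21 through 2024-06-21 overlaps/touches 2024-05-30 through 2024-06-24 → extend to 2024-05-30 through 2024-06-24.

2024-05-06 through 2024-05-11, 2024-05-19 through 2024-05-22, 2024-05-30 through 2024-06-24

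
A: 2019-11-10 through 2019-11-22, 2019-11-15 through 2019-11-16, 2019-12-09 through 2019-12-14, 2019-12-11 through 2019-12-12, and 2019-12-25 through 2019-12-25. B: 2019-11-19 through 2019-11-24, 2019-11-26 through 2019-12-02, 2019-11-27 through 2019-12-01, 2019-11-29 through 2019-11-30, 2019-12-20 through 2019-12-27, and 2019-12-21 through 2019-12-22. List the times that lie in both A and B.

First set merges to 2019-11-10 through 2019-11-22, 2019-12-09 through 2019-12-14, 2019-12-25 through 2019-12-25.
Second set merges to 2019-11-19 through 2019-11-24, 2019-11-26 through 2019-12-02, 2019-12-20 through 2019-12-27.
2019-11-10 through 2019-11-22 ∩ B → 2019-11-19 through 2019-11-22.
2019-12-09 through 2019-12-14 meets no B interval.
2019-12-25 through 2019-12-25 ∩ B → 2019-12-25 through 2019-12-25.

2019-11-19 through 2019-11-22, 2019-12-25 through 2019-12-25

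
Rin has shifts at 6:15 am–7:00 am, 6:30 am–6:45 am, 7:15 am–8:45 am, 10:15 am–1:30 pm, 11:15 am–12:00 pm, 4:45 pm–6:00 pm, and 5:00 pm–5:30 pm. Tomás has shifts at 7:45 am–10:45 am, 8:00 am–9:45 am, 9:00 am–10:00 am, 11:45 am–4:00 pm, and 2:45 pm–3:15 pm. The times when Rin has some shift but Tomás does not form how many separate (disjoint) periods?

First set merges to 6:15 am–7:00 am, 7:15 am–8:45 am, 10:15 am–1:30 pm, 4:45 pm–6:00 pm.
Second set merges to 7:45 am–10:45 am, 11:45 am–4:00 pm.
A \ B = 6:15 am–7:00 am, 7:15 am–7:45 am, 10:45 am–11:45 am, 4:45 pm–6:00 pm.
That is 4 disjoint pieces.

4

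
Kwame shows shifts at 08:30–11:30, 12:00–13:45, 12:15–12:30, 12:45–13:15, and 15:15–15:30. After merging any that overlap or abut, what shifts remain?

12:00–13:45 is disjoint → start new block.
12:15–12:30 overlaps/touches 12:00–13:45 → extend to 12:00–13:45.
12:45–13:15 overlaps/touches 12:00–13:45 → extend to 12:00–13:45.
15:15–15:30 is disjoint → start new block.

08:30–11:30, 12:00–13:45, 15:15–15:30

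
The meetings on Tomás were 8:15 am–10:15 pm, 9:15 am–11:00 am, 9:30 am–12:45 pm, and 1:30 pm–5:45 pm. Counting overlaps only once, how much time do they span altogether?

Merged: 8:15 am-10:15 pm.
Length: 14 h.

14 h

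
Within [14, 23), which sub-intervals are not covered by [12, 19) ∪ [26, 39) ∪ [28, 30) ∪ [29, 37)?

Covered (merged): [12, 19), [26, 39).
Gaps within [14, 23): [19, 23).

[19, 23)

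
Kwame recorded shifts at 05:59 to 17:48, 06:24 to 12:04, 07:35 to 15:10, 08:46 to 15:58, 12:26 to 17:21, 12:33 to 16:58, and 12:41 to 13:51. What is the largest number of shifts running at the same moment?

At 12:41, 6 of the intervals are simultaneously active.
No point has more.

6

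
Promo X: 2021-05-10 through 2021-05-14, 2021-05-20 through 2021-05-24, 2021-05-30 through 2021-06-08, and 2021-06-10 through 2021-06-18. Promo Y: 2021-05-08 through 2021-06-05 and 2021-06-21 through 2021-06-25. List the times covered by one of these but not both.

2021-05-08 through 2021-05-09, 2021-05-15 through 2021-05-19, 2021-05-25 through 2021-05-29, 2021-06-06 through 2021-06-08, 2021-06-10 through 2021-06-18, 2021-06-21 through 2021-06-25

Only in the first: 2021-06-06 through 2021-06-08, 2021-06-10 through 2021-06-18.
Only in the second: 2021-05-08 through 2021-05-09, 2021-05-15 through 2021-05-19, 2021-05-25 through 2021-05-29, 2021-06-21 through 2021-06-25.
Together these are the periods covered by exactly one.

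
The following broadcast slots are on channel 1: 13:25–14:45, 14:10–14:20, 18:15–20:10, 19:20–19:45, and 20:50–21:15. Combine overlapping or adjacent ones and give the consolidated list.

13:25-14:45, 18:15-20:10, 20:50-21:15

14:10-14:20 overlaps/touches 13:25-14:45 → extend to 13:25-14:45.
18:15-20:10 is disjoint → start new block.
19:20-19:45 overlaps/touches 18:15-20:10 → extend to 18:15-20:10.
20:50-21:15 is disjoint → start new block.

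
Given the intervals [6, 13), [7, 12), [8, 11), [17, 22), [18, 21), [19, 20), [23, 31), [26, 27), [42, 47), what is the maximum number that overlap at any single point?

3

Sweep endpoints in order; track running count of active intervals.
Peak of 3 reached at 8.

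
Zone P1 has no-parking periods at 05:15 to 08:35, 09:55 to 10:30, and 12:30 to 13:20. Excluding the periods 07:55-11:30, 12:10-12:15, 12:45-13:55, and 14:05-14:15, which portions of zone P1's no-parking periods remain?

05:15–07:55, 12:30–12:45

05:15–08:35 with B removed leaves 05:15–07:55.
09:55–10:30 lies entirely inside B → drops out.
12:30–13:20 with B removed leaves 12:30–12:45.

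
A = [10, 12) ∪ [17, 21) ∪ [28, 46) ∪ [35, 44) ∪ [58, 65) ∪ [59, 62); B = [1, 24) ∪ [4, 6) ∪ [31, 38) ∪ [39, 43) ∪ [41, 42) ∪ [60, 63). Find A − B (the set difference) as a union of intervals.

[28, 31) ∪ [38, 39) ∪ [43, 46) ∪ [58, 60) ∪ [63, 65)

Merge the first list: [10, 12), [17, 21), [28, 46), [58, 65).
Merge the second list: [1, 24), [31, 38), [39, 43), [60, 63).
[10, 12): fully covered by B → removed.
[17, 21): fully covered by B → removed.
[28, 46) minus B → [28, 31), [38, 39), [43, 46).
[58, 65) minus B → [58, 60), [63, 65).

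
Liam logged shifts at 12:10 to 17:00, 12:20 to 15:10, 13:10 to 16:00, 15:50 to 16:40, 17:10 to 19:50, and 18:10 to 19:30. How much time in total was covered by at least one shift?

Merged: 12:10-17:00, 17:10-19:50.
Lengths: 4 h 50 min + 2 h 40 min = 7 h 30 min.

7 h 30 min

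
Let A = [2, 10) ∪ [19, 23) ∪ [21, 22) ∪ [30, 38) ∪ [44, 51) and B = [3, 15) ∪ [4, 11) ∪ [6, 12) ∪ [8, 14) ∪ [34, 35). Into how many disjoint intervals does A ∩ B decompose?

Merge the first list: [2, 10), [19, 23), [30, 38), [44, 51).
Merge the second list: [3, 15), [34, 35).
A ∩ B = [3, 10), [34, 35).
That is 2 disjoint pieces.

2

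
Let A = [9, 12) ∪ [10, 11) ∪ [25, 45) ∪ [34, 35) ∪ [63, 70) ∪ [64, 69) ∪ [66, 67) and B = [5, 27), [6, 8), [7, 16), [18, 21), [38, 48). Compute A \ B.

Merge the first list: [9, 12), [25, 45), [63, 70).
Merge the second list: [5, 27), [38, 48).
[9, 12): entirely removed.
[25, 45) \ B = [27, 38).
[63, 70): nothing removed.

[27, 38) ∪ [63, 70)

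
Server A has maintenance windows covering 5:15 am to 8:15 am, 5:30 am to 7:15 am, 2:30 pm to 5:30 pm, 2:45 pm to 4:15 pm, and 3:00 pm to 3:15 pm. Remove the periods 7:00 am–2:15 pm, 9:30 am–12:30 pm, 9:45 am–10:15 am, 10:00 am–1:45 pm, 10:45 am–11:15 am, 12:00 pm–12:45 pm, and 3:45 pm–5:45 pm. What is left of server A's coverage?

First set merges to 5:15 am–8:15 am, 2:30 pm–5:30 pm.
Second set merges to 7:00 am–2:15 pm, 3:45 pm–5:45 pm.
5:15 am–8:15 am minus B → 5:15 am–7:00 am.
2:30 pm–5:30 pm minus B → 2:30 pm–3:45 pm.

5:15 am–7:00 am, 2:30 pm–3:45 pm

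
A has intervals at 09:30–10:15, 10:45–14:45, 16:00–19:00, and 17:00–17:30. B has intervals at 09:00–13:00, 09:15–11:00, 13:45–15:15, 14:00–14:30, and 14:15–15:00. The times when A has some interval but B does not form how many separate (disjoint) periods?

Merge the first list: 09:30-10:15, 10:45-14:45, 16:00-19:00.
Merge the second list: 09:00-13:00, 13:45-15:15.
A \ B = 13:00-13:45, 16:00-19:00.
That is 2 disjoint pieces.

2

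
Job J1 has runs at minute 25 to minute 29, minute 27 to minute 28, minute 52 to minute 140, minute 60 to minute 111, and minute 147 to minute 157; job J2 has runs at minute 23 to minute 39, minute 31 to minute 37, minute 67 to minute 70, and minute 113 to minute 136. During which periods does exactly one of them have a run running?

minute 23 to minute 25, minute 29 to minute 39, minute 52 to minute 67, minute 70 to minute 113, minute 136 to minute 140, minute 147 to minute 157

A, merged: minute 25 to minute 29, minute 52 to minute 140, minute 147 to minute 157.
B, merged: minute 23 to minute 39, minute 67 to minute 70, minute 113 to minute 136.
A but not B: minute 52 to minute 67, minute 70 to minute 113, minute 136 to minute 140, minute 147 to minute 157.
B but not A: minute 23 to minute 25, minute 29 to minute 39.
Combining gives A △ B.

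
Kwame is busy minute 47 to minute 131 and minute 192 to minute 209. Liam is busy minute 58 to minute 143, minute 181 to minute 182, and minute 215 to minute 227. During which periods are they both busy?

minute 47 to minute 131 overlaps B on minute 58 to minute 131.
minute 192 to minute 209 falls entirely outside B.

minute 58 to minute 131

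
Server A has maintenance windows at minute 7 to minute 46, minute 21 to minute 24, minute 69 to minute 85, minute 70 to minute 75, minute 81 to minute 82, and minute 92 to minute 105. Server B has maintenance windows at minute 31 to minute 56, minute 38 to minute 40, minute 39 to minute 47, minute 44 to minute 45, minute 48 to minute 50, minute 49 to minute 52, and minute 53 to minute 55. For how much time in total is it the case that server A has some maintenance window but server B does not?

First set merges to minute 7 to minute 46, minute 69 to minute 85, minute 92 to minute 105.
Second set merges to minute 31 to minute 56.
A \ B = minute 7 to minute 31, minute 69 to minute 85, minute 92 to minute 105.
Total: 24 minutes + 16 minutes + 13 minutes = 53 minutes.

53 minutes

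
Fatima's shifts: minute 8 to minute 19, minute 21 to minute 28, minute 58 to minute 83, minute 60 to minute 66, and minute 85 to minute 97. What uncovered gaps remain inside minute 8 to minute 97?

minute 19 to minute 21, minute 28 to minute 58, minute 83 to minute 85

The merged coverage is minute 8 to minute 19, minute 21 to minute 28, minute 58 to minute 83, minute 85 to minute 97.
Gaps within minute 8 to minute 97: minute 19 to minute 21, minute 28 to minute 58, minute 83 to minute 85.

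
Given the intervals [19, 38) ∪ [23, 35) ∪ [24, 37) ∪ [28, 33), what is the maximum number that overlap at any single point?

Walk the sorted start/end points keeping a running depth.
The depth first hits 4 at 28.

4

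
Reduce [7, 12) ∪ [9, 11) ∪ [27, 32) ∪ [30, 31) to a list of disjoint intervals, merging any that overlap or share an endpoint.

[9, 11) overlaps/touches [7, 12) → extend to [7, 12).
[27, 32) is disjoint → start new block.
[30, 31) overlaps/touches [27, 32) → extend to [27, 32).

[7, 12) ∪ [27, 32)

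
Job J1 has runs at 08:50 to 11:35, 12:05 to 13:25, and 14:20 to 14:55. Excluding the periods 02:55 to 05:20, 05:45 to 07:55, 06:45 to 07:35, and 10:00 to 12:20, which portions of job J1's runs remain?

Merge the second list: 02:55-05:20, 05:45-07:55, 10:00-12:20.
08:50-11:35 with B removed leaves 08:50-10:00.
12:05-13:25 with B removed leaves 12:20-13:25.
14:20-14:55 is untouched.

08:50-10:00, 12:20-13:25, 14:20-14:55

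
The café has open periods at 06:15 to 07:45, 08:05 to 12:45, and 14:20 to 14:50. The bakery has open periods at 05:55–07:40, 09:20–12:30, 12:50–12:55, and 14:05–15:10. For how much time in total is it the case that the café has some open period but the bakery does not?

1 h 35 min

A \ B = 07:40–07:45, 08:05–09:20, 12:30–12:45.
Total: 5 min + 1 h 15 min + 15 min = 1 h 35 min.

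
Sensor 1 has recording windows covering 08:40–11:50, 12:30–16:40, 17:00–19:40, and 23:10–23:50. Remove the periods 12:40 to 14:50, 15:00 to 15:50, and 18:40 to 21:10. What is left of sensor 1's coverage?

08:40–11:50, 12:30–12:40, 14:50–15:00, 15:50–16:40, 17:00–18:40, 23:10–23:50

08:40–11:50: nothing removed.
12:30–16:40 \ B = 12:30–12:40, 14:50–15:00, 15:50–16:40.
17:00–19:40 \ B = 17:00–18:40.
23:10–23:50: nothing removed.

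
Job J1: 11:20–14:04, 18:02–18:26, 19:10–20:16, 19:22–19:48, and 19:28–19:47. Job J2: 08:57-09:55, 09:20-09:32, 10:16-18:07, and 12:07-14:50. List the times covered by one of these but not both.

Merge the first list: 11:20–14:04, 18:02–18:26, 19:10–20:16.
Merge the second list: 08:57–09:55, 10:16–18:07.
Only in the first: 18:07–18:26, 19:10–20:16.
Only in the second: 08:57–09:55, 10:16–11:20, 14:04–18:02.
Together these are the periods covered by exactly one.

08:57–09:55, 10:16–11:20, 14:04–18:02, 18:07–18:26, 19:10–20:16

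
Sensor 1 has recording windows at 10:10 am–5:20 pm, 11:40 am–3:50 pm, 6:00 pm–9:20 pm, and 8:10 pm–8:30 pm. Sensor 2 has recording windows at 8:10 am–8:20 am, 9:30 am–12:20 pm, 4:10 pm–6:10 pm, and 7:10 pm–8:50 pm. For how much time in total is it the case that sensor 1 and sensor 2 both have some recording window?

A, merged: 10:10 am–5:20 pm, 6:00 pm–9:20 pm.
A ∩ B = 10:10 am–12:20 pm, 4:10 pm–5:20 pm, 6:00 pm–6:10 pm, 7:10 pm–8:50 pm.
Total: 2 h 10 min + 1 h 10 min + 10 min + 1 h 40 min = 5 h 10 min.

5 h 10 min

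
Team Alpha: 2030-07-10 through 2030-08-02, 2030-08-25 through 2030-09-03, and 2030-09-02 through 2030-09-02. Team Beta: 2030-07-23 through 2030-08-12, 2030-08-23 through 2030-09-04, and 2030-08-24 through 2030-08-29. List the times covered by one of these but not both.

A, merged: 2030-07-10 through 2030-08-02, 2030-08-25 through 2030-09-03.
B, merged: 2030-07-23 through 2030-08-12, 2030-08-23 through 2030-09-04.
A \ B = 2030-07-10 through 2030-07-22.
B \ A = 2030-08-03 through 2030-08-12, 2030-08-23 through 2030-08-24, 2030-09-04 through 2030-09-04.
Union of the two gives the symmetric difference.

2030-07-10 through 2030-07-22, 2030-08-03 through 2030-08-12, 2030-08-23 through 2030-08-24, 2030-09-04 through 2030-09-04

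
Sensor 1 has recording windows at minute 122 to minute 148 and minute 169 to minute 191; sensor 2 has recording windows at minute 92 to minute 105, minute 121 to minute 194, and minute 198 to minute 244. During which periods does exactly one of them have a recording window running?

minute 92 to minute 105, minute 121 to minute 122, minute 148 to minute 169, minute 191 to minute 194, minute 198 to minute 244

A but not B: none.
B but not A: minute 92 to minute 105, minute 121 to minute 122, minute 148 to minute 169, minute 191 to minute 194, minute 198 to minute 244.
Combining gives A △ B.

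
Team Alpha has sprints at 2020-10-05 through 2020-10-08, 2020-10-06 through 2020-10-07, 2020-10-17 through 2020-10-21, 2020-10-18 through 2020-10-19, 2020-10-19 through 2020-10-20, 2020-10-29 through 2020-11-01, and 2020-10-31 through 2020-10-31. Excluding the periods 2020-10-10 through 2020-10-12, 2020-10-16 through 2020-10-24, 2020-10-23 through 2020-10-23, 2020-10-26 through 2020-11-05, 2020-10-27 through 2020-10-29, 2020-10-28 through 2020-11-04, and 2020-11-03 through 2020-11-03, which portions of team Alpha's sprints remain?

2020-10-05 through 2020-10-08

A, merged: 2020-10-05 through 2020-10-08, 2020-10-17 through 2020-10-21, 2020-10-29 through 2020-11-01.
B, merged: 2020-10-10 through 2020-10-12, 2020-10-16 through 2020-10-24, 2020-10-26 through 2020-11-05.
2020-10-05 through 2020-10-08 is untouched.
2020-10-17 through 2020-10-21 lies entirely inside B → drops out.
2020-10-29 through 2020-11-01 lies entirely inside B → drops out.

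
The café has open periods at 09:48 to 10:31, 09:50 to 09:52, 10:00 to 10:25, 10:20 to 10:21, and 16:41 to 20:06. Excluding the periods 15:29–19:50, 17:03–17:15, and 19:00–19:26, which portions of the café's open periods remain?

Merge the first list: 09:48–10:31, 16:41–20:06.
Merge the second list: 15:29–19:50.
09:48–10:31 is untouched.
16:41–20:06 with B removed leaves 19:50–20:06.

09:48–10:31, 19:50–20:06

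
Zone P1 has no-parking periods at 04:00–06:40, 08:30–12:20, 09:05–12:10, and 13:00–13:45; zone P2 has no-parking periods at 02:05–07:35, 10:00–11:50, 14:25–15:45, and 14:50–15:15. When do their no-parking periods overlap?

A, merged: 04:00–06:40, 08:30–12:20, 13:00–13:45.
B, merged: 02:05–07:35, 10:00–11:50, 14:25–15:45.
04:00–06:40 overlaps B on 04:00–06:40.
08:30–12:20 overlaps B on 10:00–11:50.
13:00–13:45 falls entirely outside B.

04:00–06:40, 10:00–11:50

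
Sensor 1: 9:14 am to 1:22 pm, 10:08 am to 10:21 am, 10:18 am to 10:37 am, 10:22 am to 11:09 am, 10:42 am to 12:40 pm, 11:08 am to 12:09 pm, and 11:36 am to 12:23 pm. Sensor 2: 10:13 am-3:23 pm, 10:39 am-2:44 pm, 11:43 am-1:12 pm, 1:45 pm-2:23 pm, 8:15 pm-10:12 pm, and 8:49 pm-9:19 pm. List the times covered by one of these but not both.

First set merges to 9:14 am–1:22 pm.
Second set merges to 10:13 am–3:23 pm, 8:15 pm–10:12 pm.
Only in the first: 9:14 am–10:13 am.
Only in the second: 1:22 pm–3:23 pm, 8:15 pm–10:12 pm.
Together these are the periods covered by exactly one.

9:14 am–10:13 am, 1:22 pm–3:23 pm, 8:15 pm–10:12 pm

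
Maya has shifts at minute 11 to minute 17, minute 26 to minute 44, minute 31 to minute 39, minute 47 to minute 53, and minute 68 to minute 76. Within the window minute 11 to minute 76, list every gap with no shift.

After merging, the occupied span is minute 11 to minute 17, minute 26 to minute 44, minute 47 to minute 53, minute 68 to minute 76.
Gaps within minute 11 to minute 76: minute 17 to minute 26, minute 44 to minute 47, minute 53 to minute 68.

minute 17 to minute 26, minute 44 to minute 47, minute 53 to minute 68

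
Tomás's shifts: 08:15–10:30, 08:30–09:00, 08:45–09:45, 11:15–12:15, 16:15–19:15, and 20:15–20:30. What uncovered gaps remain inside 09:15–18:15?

10:30-11:15, 12:15-16:15

Covered (merged): 08:15-10:30, 11:15-12:15, 16:15-19:15, 20:15-20:30.
Complement within 09:15-18:15: 10:30-11:15, 12:15-16:15.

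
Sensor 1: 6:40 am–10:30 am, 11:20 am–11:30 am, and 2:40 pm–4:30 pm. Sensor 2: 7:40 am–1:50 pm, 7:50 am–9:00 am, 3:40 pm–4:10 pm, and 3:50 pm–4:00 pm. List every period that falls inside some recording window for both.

Second set merges to 7:40 am–1:50 pm, 3:40 pm–4:10 pm.
6:40 am–10:30 am overlaps B on 7:40 am–10:30 am.
11:20 am–11:30 am overlaps B on 11:20 am–11:30 am.
2:40 pm–4:30 pm overlaps B on 3:40 pm–4:10 pm.

7:40 am–10:30 am, 11:20 am–11:30 am, 3:40 pm–4:10 pm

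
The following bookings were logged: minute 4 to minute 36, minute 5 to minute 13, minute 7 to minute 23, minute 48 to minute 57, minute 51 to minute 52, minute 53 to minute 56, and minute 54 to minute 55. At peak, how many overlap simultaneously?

3

At minute 7, 3 of the intervals are simultaneously active.
No point has more.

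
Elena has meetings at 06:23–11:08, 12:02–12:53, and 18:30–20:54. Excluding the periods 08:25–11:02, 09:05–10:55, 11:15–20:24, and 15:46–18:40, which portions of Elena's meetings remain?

Second set merges to 08:25-11:02, 11:15-20:24.
06:23-11:08 \ B = 06:23-08:25, 11:02-11:08.
12:02-12:53: entirely removed.
18:30-20:54 \ B = 20:24-20:54.

06:23-08:25, 11:02-11:08, 20:24-20:54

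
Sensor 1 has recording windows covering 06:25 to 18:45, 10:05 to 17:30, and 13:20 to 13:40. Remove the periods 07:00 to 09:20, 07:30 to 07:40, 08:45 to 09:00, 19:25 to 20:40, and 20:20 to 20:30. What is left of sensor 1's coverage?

06:25-07:00, 09:20-18:45

A, merged: 06:25-18:45.
B, merged: 07:00-09:20, 19:25-20:40.
06:25-18:45 \ B = 06:25-07:00, 09:20-18:45.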